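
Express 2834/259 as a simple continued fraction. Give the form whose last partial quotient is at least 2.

[10; 1, 16, 3, 1, 3]

2834 = 10×259 + 244
259 = 1×244 + 15
244 = 16×15 + 4
15 = 3×4 + 3
4 = 1×3 + 1
3 = 3×1 + 0  (stop)
So 2834/259 = [10; 1, 16, 3, 1, 3].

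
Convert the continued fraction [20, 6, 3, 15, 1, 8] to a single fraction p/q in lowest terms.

Fold from the inside: start with 8/1.
  1 + 1/8 = 9/8
  15 + 8/9 = 143/9
  3 + 9/143 = 438/143
  6 + 143/438 = 2771/438
  20 + 438/2771 = 55858/2771

55858/2771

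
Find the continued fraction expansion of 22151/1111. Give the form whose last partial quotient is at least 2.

22151 = 19×1111 + 1042
1111 = 1×1042 + 69
1042 = 15×69 + 7
69 = 9×7 + 6
7 = 1×6 + 1
6 = 6×1 + 0  (stop)
So 22151/1111 = [19; 1, 15, 9, 1, 6].

[19; 1, 15, 9, 1, 6]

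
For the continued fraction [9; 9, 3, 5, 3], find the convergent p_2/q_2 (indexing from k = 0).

255/28

Using pₖ = aₖpₖ₋₁ + pₖ₋₂, qₖ = aₖqₖ₋₁ + qₖ₋₂ (with p₋₁=1, p₋₂=0, q₋₁=0, q₋₂=1):
  k=0: a=9, p=9, q=1
  k=1: a=9, p=82, q=9
  k=2: a=3, p=255, q=28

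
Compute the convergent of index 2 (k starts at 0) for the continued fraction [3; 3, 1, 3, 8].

Using pₖ = aₖpₖ₋₁ + pₖ₋₂, qₖ = aₖqₖ₋₁ + qₖ₋₂ (with p₋₁=1, p₋₂=0, q₋₁=0, q₋₂=1):
  k=0: a=3, p=3, q=1
  k=1: a=3, p=10, q=3
  k=2: a=1, p=13, q=4

13/4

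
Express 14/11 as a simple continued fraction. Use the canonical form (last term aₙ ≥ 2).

14 = 1*11 + 3
11 = 3*3 + 2
3 = 1*2 + 1
2 = 2*1 + 0  (stop)
So 14/11 = [1; 3, 1, 2].

[1; 3, 1, 2]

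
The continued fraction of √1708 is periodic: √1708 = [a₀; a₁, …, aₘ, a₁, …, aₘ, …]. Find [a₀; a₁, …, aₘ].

[41; 3, 20, 3, 82]

a₀ = ⌊√1708⌋ = 41.
With m₀=0, d₀=1 and mₖ₊₁ = dₖaₖ − mₖ, dₖ₊₁ = (n − mₖ₊₁²)/dₖ, aₖ₊₁ = ⌊(a₀+mₖ₊₁)/dₖ₊₁⌋:
  k=1: m=41, d=27, a=3
  k=2: m=40, d=4, a=20
  k=3: m=40, d=27, a=3
  k=4: m=41, d=1, a=82
d=1 and a=2a₀=82 at k=4, so the next step gives (m, d) = (41, 27) again — its k=1 value — and the period has length 4.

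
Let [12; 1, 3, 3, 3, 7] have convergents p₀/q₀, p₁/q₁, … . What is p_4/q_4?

Using pₖ = aₖpₖ₋₁ + pₖ₋₂, qₖ = aₖqₖ₋₁ + qₖ₋₂ (with p₋₁=1, p₋₂=0, q₋₁=0, q₋₂=1):
  k=0: a=12, p=12, q=1
  k=1: a=1, p=13, q=1
  k=2: a=3, p=51, q=4
  k=3: a=3, p=166, q=13
  k=4: a=3, p=549, q=43

549/43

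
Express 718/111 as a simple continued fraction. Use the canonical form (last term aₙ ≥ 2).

718 = 6*111 + 52
111 = 2*52 + 7
52 = 7*7 + 3
7 = 2*3 + 1
3 = 3*1 + 0  (stop)
So 718/111 = [6; 2, 7, 2, 3].

[6; 2, 7, 2, 3]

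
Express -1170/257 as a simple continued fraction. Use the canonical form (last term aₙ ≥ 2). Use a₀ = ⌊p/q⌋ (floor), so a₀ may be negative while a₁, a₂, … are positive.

[-5; 2, 4, 3, 1, 6]

-1170 = -5×257 + 115
257 = 2×115 + 27
115 = 4×27 + 7
27 = 3×7 + 6
7 = 1×6 + 1
6 = 6×1 + 0  (stop)
So -1170/257 = [-5; 2, 4, 3, 1, 6].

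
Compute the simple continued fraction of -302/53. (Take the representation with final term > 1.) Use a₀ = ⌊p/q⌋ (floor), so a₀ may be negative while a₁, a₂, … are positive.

[-6; 3, 3, 5]

-302 = -6*53 + 16
53 = 3*16 + 5
16 = 3*5 + 1
5 = 5*1 + 0  (stop)
So -302/53 = [-6; 3, 3, 5].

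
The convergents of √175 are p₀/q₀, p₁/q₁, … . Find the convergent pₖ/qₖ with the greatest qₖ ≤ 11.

119/9

√175 = [13; 4, 2, 1, 2, 4, 26, …] (period length 6).
Convergents:
  p_0/q_0 = 13/1
  p_1/q_1 = 53/4
  p_2/q_2 = 119/9
  p_3/q_3 = 172/13
q_2 = 9 ≤ 11 < 13 = q_3, so the answer is 119/9.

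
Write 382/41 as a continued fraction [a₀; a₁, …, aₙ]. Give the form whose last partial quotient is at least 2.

382 = 9·41 + 13
41 = 3·13 + 2
13 = 6·2 + 1
2 = 2·1 + 0  (stop)
So 382/41 = [9; 3, 6, 2].

[9; 3, 6, 2]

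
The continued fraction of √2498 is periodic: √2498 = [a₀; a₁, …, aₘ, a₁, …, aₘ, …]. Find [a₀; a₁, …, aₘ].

a₀ = ⌊√2498⌋ = 49.
With m₀=0, d₀=1 and mₖ₊₁ = dₖaₖ − mₖ, dₖ₊₁ = (n − mₖ₊₁²)/dₖ, aₖ₊₁ = ⌊(a₀+mₖ₊₁)/dₖ₊₁⌋:
  k=1: m=49, d=97, a=1
  k=2: m=48, d=2, a=48
  k=3: m=48, d=97, a=1
  k=4: m=49, d=1, a=98
d=1 and a=2a₀=98 at k=4, so the next step gives (m, d) = (49, 97) again — its k=1 value — and the period has length 4.

[49; 1, 48, 1, 98]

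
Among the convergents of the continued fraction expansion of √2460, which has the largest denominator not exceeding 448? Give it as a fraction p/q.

18401/371

√2460 = [49; 1, 1, 2, 24, 2, 1, 1, 98, …] (period length 8).
Convergents:
  p_0/q_0 = 49/1
  p_1/q_1 = 50/1
  p_2/q_2 = 99/2
  p_3/q_3 = 248/5
  p_4/q_4 = 6051/122
  p_5/q_5 = 12350/249
  p_6/q_6 = 18401/371
  p_7/q_7 = 30751/620
q_6 = 371 ≤ 448 < 620 = q_7, so the answer is 18401/371.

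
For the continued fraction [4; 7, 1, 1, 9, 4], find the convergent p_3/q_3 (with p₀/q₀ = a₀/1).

Using pₖ = aₖpₖ₋₁ + pₖ₋₂, qₖ = aₖqₖ₋₁ + qₖ₋₂ (with p₋₁=1, p₋₂=0, q₋₁=0, q₋₂=1):
  k=0: a=4, p=4, q=1
  k=1: a=7, p=29, q=7
  k=2: a=1, p=33, q=8
  k=3: a=1, p=62, q=15

62/15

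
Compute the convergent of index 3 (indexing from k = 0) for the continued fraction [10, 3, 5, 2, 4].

361/35

Using pₖ = aₖpₖ₋₁ + pₖ₋₂, qₖ = aₖqₖ₋₁ + qₖ₋₂ (with p₋₁=1, p₋₂=0, q₋₁=0, q₋₂=1):
  k=0: a=10, p=10, q=1
  k=1: a=3, p=31, q=3
  k=2: a=5, p=165, q=16
  k=3: a=2, p=361, q=35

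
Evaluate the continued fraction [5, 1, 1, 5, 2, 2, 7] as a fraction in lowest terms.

2422/437

Using pₖ = aₖpₖ₋₁ + pₖ₋₂ and qₖ = aₖqₖ₋₁ + qₖ₋₂:
  k=0: a=5, p=5, q=1
  k=1: a=1, p=6, q=1
  k=2: a=1, p=11, q=2
  k=3: a=5, p=61, q=11
  k=4: a=2, p=133, q=24
  k=5: a=2, p=327, q=59
  k=6: a=7, p=2422, q=437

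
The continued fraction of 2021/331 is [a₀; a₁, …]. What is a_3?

2021 = 6·331 + 35   →  a_0 = 6
331 = 9·35 + 16   →  a_1 = 9
35 = 2·16 + 3   →  a_2 = 2
16 = 5·3 + 1   →  a_3 = 5

5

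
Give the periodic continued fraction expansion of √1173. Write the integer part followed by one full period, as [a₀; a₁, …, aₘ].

a₀ = ⌊√1173⌋ = 34.
With m₀=0, d₀=1 and mₖ₊₁ = dₖaₖ − mₖ, dₖ₊₁ = (n − mₖ₊₁²)/dₖ, aₖ₊₁ = ⌊(a₀+mₖ₊₁)/dₖ₊₁⌋:
  k=1: m=34, d=17, a=4
  k=2: m=34, d=1, a=68
d=1 and a=2a₀=68 at k=2, so the next step gives (m, d) = (34, 17) again — its k=1 value — and the period has length 2.

[34; 4, 68]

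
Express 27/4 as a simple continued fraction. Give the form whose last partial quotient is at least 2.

27 = 6×4 + 3
4 = 1×3 + 1
3 = 3×1 + 0  (stop)
So 27/4 = [6; 1, 3].

[6; 1, 3]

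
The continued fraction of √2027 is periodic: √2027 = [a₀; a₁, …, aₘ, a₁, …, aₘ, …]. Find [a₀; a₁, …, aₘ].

a₀ = ⌊√2027⌋ = 45.
With m₀=0, d₀=1 and mₖ₊₁ = dₖaₖ − mₖ, dₖ₊₁ = (n − mₖ₊₁²)/dₖ, aₖ₊₁ = ⌊(a₀+mₖ₊₁)/dₖ₊₁⌋:
  k=1: m=45, d=2, a=45
  k=2: m=45, d=1, a=90
d=1 and a=2a₀=90 at k=2, so the next step gives (m, d) = (45, 2) again — its k=1 value — and the period has length 2.

[45; 45, 90]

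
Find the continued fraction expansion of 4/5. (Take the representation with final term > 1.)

4 = 0×5 + 4
5 = 1×4 + 1
4 = 4×1 + 0  (stop)
So 4/5 = [0; 1, 4].

[0; 1, 4]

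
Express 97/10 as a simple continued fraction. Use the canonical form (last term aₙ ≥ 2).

97 = 9×10 + 7
10 = 1×7 + 3
7 = 2×3 + 1
3 = 3×1 + 0  (stop)
So 97/10 = [9; 1, 2, 3].

[9; 1, 2, 3]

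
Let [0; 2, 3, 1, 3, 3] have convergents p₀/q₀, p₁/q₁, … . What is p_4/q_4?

Using pₖ = aₖpₖ₋₁ + pₖ₋₂, qₖ = aₖqₖ₋₁ + qₖ₋₂ (with p₋₁=1, p₋₂=0, q₋₁=0, q₋₂=1):
  k=0: a=0, p=0, q=1
  k=1: a=2, p=1, q=2
  k=2: a=3, p=3, q=7
  k=3: a=1, p=4, q=9
  k=4: a=3, p=15, q=34

15/34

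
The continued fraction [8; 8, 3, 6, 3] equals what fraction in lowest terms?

Fold from the inside: start with 3/1.
  6 + 1/3 = 19/3
  3 + 3/19 = 60/19
  8 + 19/60 = 499/60
  8 + 60/499 = 4052/499

4052/499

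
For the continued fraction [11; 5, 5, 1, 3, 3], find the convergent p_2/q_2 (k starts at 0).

Using pₖ = aₖpₖ₋₁ + pₖ₋₂, qₖ = aₖqₖ₋₁ + qₖ₋₂ (with p₋₁=1, p₋₂=0, q₋₁=0, q₋₂=1):
  k=0: a=11, p=11, q=1
  k=1: a=5, p=56, q=5
  k=2: a=5, p=291, q=26

291/26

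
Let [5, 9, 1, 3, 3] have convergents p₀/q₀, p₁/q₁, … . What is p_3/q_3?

199/39

Using pₖ = aₖpₖ₋₁ + pₖ₋₂, qₖ = aₖqₖ₋₁ + qₖ₋₂ (with p₋₁=1, p₋₂=0, q₋₁=0, q₋₂=1):
  k=0: a=5, p=5, q=1
  k=1: a=9, p=46, q=9
  k=2: a=1, p=51, q=10
  k=3: a=3, p=199, q=39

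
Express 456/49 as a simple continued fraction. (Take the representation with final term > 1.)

[9; 3, 3, 1, 3]

456 = 9·49 + 15
49 = 3·15 + 4
15 = 3·4 + 3
4 = 1·3 + 1
3 = 3·1 + 0  (stop)
So 456/49 = [9; 3, 3, 1, 3].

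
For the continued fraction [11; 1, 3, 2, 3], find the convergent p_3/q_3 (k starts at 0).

106/9

Using pₖ = aₖpₖ₋₁ + pₖ₋₂, qₖ = aₖqₖ₋₁ + qₖ₋₂ (with p₋₁=1, p₋₂=0, q₋₁=0, q₋₂=1):
  k=0: a=11, p=11, q=1
  k=1: a=1, p=12, q=1
  k=2: a=3, p=47, q=4
  k=3: a=2, p=106, q=9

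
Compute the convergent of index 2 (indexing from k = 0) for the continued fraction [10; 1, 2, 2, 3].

32/3

Using pₖ = aₖpₖ₋₁ + pₖ₋₂, qₖ = aₖqₖ₋₁ + qₖ₋₂ (with p₋₁=1, p₋₂=0, q₋₁=0, q₋₂=1):
  k=0: a=10, p=10, q=1
  k=1: a=1, p=11, q=1
  k=2: a=2, p=32, q=3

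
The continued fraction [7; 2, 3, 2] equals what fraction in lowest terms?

119/16

Using pₖ = aₖpₖ₋₁ + pₖ₋₂ and qₖ = aₖqₖ₋₁ + qₖ₋₂:
  k=0: a=7, p=7, q=1
  k=1: a=2, p=15, q=2
  k=2: a=3, p=52, q=7
  k=3: a=2, p=119, q=16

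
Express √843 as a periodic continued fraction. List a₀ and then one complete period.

[29; 29, 58]

a₀ = ⌊√843⌋ = 29.
With m₀=0, d₀=1 and mₖ₊₁ = dₖaₖ − mₖ, dₖ₊₁ = (n − mₖ₊₁²)/dₖ, aₖ₊₁ = ⌊(a₀+mₖ₊₁)/dₖ₊₁⌋:
  k=1: m=29, d=2, a=29
  k=2: m=29, d=1, a=58
d=1 and a=2a₀=58 at k=2, so the next step gives (m, d) = (29, 2) again — its k=1 value — and the period has length 2.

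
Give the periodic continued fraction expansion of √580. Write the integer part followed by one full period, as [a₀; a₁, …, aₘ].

[24; 12, 48]

a₀ = ⌊√580⌋ = 24.
With m₀=0, d₀=1 and mₖ₊₁ = dₖaₖ − mₖ, dₖ₊₁ = (n − mₖ₊₁²)/dₖ, aₖ₊₁ = ⌊(a₀+mₖ₊₁)/dₖ₊₁⌋:
  k=1: m=24, d=4, a=12
  k=2: m=24, d=1, a=48
d=1 and a=2a₀=48 at k=2, so the next step gives (m, d) = (24, 4) again — its k=1 value — and the period has length 2.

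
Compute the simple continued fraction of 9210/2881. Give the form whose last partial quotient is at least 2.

9210 = 3×2881 + 567
2881 = 5×567 + 46
567 = 12×46 + 15
46 = 3×15 + 1
15 = 15×1 + 0  (stop)
So 9210/2881 = [3; 5, 12, 3, 15].

[3; 5, 12, 3, 15]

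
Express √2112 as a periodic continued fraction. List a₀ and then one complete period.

a₀ = ⌊√2112⌋ = 45.

[45; 1, 21, 1, 90]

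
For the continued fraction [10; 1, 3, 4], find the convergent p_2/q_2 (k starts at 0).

43/4

Using pₖ = aₖpₖ₋₁ + pₖ₋₂, qₖ = aₖqₖ₋₁ + qₖ₋₂ (with p₋₁=1, p₋₂=0, q₋₁=0, q₋₂=1):
  k=0: a=10, p=10, q=1
  k=1: a=1, p=11, q=1
  k=2: a=3, p=43, q=4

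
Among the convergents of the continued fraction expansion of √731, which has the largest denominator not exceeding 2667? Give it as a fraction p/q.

√731 = [27; 27, 54, …] (period length 2).
Convergents:
  p_0/q_0 = 27/1
  p_1/q_1 = 730/27
  p_2/q_2 = 39447/1459
  p_3/q_3 = 1065799/39420
q_2 = 1459 ≤ 2667 < 39420 = q_3, so the answer is 39447/1459.

39447/1459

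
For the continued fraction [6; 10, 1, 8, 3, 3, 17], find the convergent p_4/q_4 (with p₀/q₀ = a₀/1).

1858/305

Using pₖ = aₖpₖ₋₁ + pₖ₋₂, qₖ = aₖqₖ₋₁ + qₖ₋₂ (with p₋₁=1, p₋₂=0, q₋₁=0, q₋₂=1):
  k=0: a=6, p=6, q=1
  k=1: a=10, p=61, q=10
  k=2: a=1, p=67, q=11
  k=3: a=8, p=597, q=98
  k=4: a=3, p=1858, q=305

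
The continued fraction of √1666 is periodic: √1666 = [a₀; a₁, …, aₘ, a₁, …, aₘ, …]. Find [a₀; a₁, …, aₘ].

[40; 1, 4, 2, 4, 1, 80]

a₀ = ⌊√1666⌋ = 40.
With m₀=0, d₀=1 and mₖ₊₁ = dₖaₖ − mₖ, dₖ₊₁ = (n − mₖ₊₁²)/dₖ, aₖ₊₁ = ⌊(a₀+mₖ₊₁)/dₖ₊₁⌋:
  k=1: m=40, d=66, a=1
  k=2: m=26, d=15, a=4
  k=3: m=34, d=34, a=2
  k=4: m=34, d=15, a=4
  k=5: m=26, d=66, a=1
  k=6: m=40, d=1, a=80
d=1 and a=2a₀=80 at k=6, so the next step gives (m, d) = (40, 66) again — its k=1 value — and the period has length 6.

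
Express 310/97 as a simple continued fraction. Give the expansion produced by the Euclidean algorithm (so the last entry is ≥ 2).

310 = 3*97 + 19
97 = 5*19 + 2
19 = 9*2 + 1
2 = 2*1 + 0  (stop)
So 310/97 = [3; 5, 9, 2].

[3; 5, 9, 2]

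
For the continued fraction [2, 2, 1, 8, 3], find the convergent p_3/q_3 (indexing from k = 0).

61/26

Using pₖ = aₖpₖ₋₁ + pₖ₋₂, qₖ = aₖqₖ₋₁ + qₖ₋₂ (with p₋₁=1, p₋₂=0, q₋₁=0, q₋₂=1):
  k=0: a=2, p=2, q=1
  k=1: a=2, p=5, q=2
  k=2: a=1, p=7, q=3
  k=3: a=8, p=61, q=26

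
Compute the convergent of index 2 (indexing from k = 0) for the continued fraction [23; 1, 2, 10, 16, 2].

71/3

Using pₖ = aₖpₖ₋₁ + pₖ₋₂, qₖ = aₖqₖ₋₁ + qₖ₋₂ (with p₋₁=1, p₋₂=0, q₋₁=0, q₋₂=1):
  k=0: a=23, p=23, q=1
  k=1: a=1, p=24, q=1
  k=2: a=2, p=71, q=3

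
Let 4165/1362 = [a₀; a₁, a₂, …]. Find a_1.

4165 = 3·1362 + 79   →  a_0 = 3
1362 = 17·79 + 19   →  a_1 = 17

17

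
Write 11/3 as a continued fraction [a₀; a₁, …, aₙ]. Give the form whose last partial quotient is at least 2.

[3; 1, 2]

11 = 3*3 + 2
3 = 1*2 + 1
2 = 2*1 + 0  (stop)
So 11/3 = [3; 1, 2].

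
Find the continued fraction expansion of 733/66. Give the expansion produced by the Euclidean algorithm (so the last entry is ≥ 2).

733 = 11×66 + 7
66 = 9×7 + 3
7 = 2×3 + 1
3 = 3×1 + 0  (stop)
So 733/66 = [11; 9, 2, 3].

[11; 9, 2, 3]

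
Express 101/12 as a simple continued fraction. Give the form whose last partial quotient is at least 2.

[8; 2, 2, 2]

101 = 8·12 + 5
12 = 2·5 + 2
5 = 2·2 + 1
2 = 2·1 + 0  (stop)
So 101/12 = [8; 2, 2, 2].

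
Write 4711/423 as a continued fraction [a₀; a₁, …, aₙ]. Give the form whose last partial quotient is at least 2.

[11; 7, 3, 2, 2, 3]

4711 = 11·423 + 58
423 = 7·58 + 17
58 = 3·17 + 7
17 = 2·7 + 3
7 = 2·3 + 1
3 = 3·1 + 0  (stop)
So 4711/423 = [11; 7, 3, 2, 2, 3].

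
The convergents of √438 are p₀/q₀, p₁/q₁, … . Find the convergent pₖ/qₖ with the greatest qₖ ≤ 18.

293/14

√438 = [20; 1, 12, 1, 40, …] (period length 4).
Convergents:
  p_0/q_0 = 20/1
  p_1/q_1 = 21/1
  p_2/q_2 = 272/13
  p_3/q_3 = 293/14
  p_4/q_4 = 11992/573
q_3 = 14 ≤ 18 < 573 = q_4, so the answer is 293/14.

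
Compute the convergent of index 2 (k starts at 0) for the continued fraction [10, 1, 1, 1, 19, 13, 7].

21/2

Using pₖ = aₖpₖ₋₁ + pₖ₋₂, qₖ = aₖqₖ₋₁ + qₖ₋₂ (with p₋₁=1, p₋₂=0, q₋₁=0, q₋₂=1):
  k=0: a=10, p=10, q=1
  k=1: a=1, p=11, q=1
  k=2: a=1, p=21, q=2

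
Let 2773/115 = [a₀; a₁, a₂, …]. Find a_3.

2773 = 24·115 + 13   →  a_0 = 24
115 = 8·13 + 11   →  a_1 = 8
13 = 1·11 + 2   →  a_2 = 1
11 = 5·2 + 1   →  a_3 = 5

5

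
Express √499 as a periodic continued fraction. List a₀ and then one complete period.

a₀ = ⌊√499⌋ = 22.
With m₀=0, d₀=1 and mₖ₊₁ = dₖaₖ − mₖ, dₖ₊₁ = (n − mₖ₊₁²)/dₖ, aₖ₊₁ = ⌊(a₀+mₖ₊₁)/dₖ₊₁⌋:
  k=1: m=22, d=15, a=2
  k=2: m=8, d=29, a=1
  k=3: m=21, d=2, a=21
  k=4: m=21, d=29, a=1
  k=5: m=8, d=15, a=2
  k=6: m=22, d=1, a=44
d=1 and a=2a₀=44 at k=6, so the next step gives (m, d) = (22, 15) again — its k=1 value — and the period has length 6.

[22; 2, 1, 21, 1, 2, 44]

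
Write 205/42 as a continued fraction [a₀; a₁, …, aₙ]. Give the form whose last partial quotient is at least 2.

205 = 4×42 + 37
42 = 1×37 + 5
37 = 7×5 + 2
5 = 2×2 + 1
2 = 2×1 + 0  (stop)
So 205/42 = [4; 1, 7, 2, 2].

[4; 1, 7, 2, 2]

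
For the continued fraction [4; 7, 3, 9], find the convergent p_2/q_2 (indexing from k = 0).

Using pₖ = aₖpₖ₋₁ + pₖ₋₂, qₖ = aₖqₖ₋₁ + qₖ₋₂ (with p₋₁=1, p₋₂=0, q₋₁=0, q₋₂=1):
  k=0: a=4, p=4, q=1
  k=1: a=7, p=29, q=7
  k=2: a=3, p=91, q=22

91/22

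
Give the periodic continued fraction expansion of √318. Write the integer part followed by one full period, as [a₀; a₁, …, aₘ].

a₀ = ⌊√318⌋ = 17.
With m₀=0, d₀=1 and mₖ₊₁ = dₖaₖ − mₖ, dₖ₊₁ = (n − mₖ₊₁²)/dₖ, aₖ₊₁ = ⌊(a₀+mₖ₊₁)/dₖ₊₁⌋:
  k=1: m=17, d=29, a=1
  k=2: m=12, d=6, a=4
  k=3: m=12, d=29, a=1
  k=4: m=17, d=1, a=34
d=1 and a=2a₀=34 at k=4, so the next step gives (m, d) = (17, 29) again — its k=1 value — and the period has length 4.

[17; 1, 4, 1, 34]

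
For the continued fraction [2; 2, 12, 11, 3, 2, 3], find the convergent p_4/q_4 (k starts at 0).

Using pₖ = aₖpₖ₋₁ + pₖ₋₂, qₖ = aₖqₖ₋₁ + qₖ₋₂ (with p₋₁=1, p₋₂=0, q₋₁=0, q₋₂=1):
  k=0: a=2, p=2, q=1
  k=1: a=2, p=5, q=2
  k=2: a=12, p=62, q=25
  k=3: a=11, p=687, q=277
  k=4: a=3, p=2123, q=856

2123/856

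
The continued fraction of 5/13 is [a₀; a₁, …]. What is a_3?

5 = 0·13 + 5   →  a_0 = 0
13 = 2·5 + 3   →  a_1 = 2
5 = 1·3 + 2   →  a_2 = 1
3 = 1·2 + 1   →  a_3 = 1

1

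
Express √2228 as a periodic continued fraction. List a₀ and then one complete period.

[47; 4, 1, 22, 1, 4, 94]

a₀ = ⌊√2228⌋ = 47.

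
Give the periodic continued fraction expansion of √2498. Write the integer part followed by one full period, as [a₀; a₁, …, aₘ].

a₀ = ⌊√2498⌋ = 49.
With m₀=0, d₀=1 and mₖ₊₁ = dₖaₖ − mₖ, dₖ₊₁ = (n − mₖ₊₁²)/dₖ, aₖ₊₁ = ⌊(a₀+mₖ₊₁)/dₖ₊₁⌋:
  k=1: m=49, d=97, a=1
  k=2: m=48, d=2, a=48
  k=3: m=48, d=97, a=1
  k=4: m=49, d=1, a=98
d=1 and a=2a₀=98 at k=4, so the next step gives (m, d) = (49, 97) again — its k=1 value — and the period has length 4.

[49; 1, 48, 1, 98]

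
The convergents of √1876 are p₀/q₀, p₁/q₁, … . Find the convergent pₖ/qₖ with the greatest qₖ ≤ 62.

√1876 = [43; 3, 5, 12, 5, 3, 86, …] (period length 6).
Convergents:
  p_0/q_0 = 43/1
  p_1/q_1 = 130/3
  p_2/q_2 = 693/16
  p_3/q_3 = 8446/195
q_2 = 16 ≤ 62 < 195 = q_3, so the answer is 693/16.

693/16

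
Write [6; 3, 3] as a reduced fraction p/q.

63/10

Fold from the inside: start with 3/1.
  3 + 1/3 = 10/3
  6 + 3/10 = 63/10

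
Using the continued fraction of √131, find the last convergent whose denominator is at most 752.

4727/413

√131 = [11; 2, 4, 11, 4, 2, 22, …] (period length 6).
Convergents:
  p_0/q_0 = 11/1
  p_1/q_1 = 23/2
  p_2/q_2 = 103/9
  p_3/q_3 = 1156/101
  p_4/q_4 = 4727/413
  p_5/q_5 = 10610/927
q_4 = 413 ≤ 752 < 927 = q_5, so the answer is 4727/413.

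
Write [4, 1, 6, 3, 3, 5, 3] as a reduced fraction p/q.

Using pₖ = aₖpₖ₋₁ + pₖ₋₂ and qₖ = aₖqₖ₋₁ + qₖ₋₂:
  k=0: a=4, p=4, q=1
  k=1: a=1, p=5, q=1
  k=2: a=6, p=34, q=7
  k=3: a=3, p=107, q=22
  k=4: a=3, p=355, q=73
  k=5: a=5, p=1882, q=387
  k=6: a=3, p=6001, q=1234

6001/1234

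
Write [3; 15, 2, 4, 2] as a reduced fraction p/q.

947/309

Using pₖ = aₖpₖ₋₁ + pₖ₋₂ and qₖ = aₖqₖ₋₁ + qₖ₋₂:
  k=0: a=3, p=3, q=1
  k=1: a=15, p=46, q=15
  k=2: a=2, p=95, q=31
  k=3: a=4, p=426, q=139
  k=4: a=2, p=947, q=309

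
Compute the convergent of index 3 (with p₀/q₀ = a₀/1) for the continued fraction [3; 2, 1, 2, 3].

27/8

Using pₖ = aₖpₖ₋₁ + pₖ₋₂, qₖ = aₖqₖ₋₁ + qₖ₋₂ (with p₋₁=1, p₋₂=0, q₋₁=0, q₋₂=1):
  k=0: a=3, p=3, q=1
  k=1: a=2, p=7, q=2
  k=2: a=1, p=10, q=3
  k=3: a=2, p=27, q=8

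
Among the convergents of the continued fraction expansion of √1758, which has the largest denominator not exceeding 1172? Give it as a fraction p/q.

√1758 = [41; 1, 12, 1, 82, …] (period length 4).
Convergents:
  p_0/q_0 = 41/1
  p_1/q_1 = 42/1
  p_2/q_2 = 545/13
  p_3/q_3 = 587/14
  p_4/q_4 = 48679/1161
  p_5/q_5 = 49266/1175
q_4 = 1161 ≤ 1172 < 1175 = q_5, so the answer is 48679/1161.

48679/1161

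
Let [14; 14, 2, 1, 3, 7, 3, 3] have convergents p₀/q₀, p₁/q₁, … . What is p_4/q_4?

2223/158

Using pₖ = aₖpₖ₋₁ + pₖ₋₂, qₖ = aₖqₖ₋₁ + qₖ₋₂ (with p₋₁=1, p₋₂=0, q₋₁=0, q₋₂=1):
  k=0: a=14, p=14, q=1
  k=1: a=14, p=197, q=14
  k=2: a=2, p=408, q=29
  k=3: a=1, p=605, q=43
  k=4: a=3, p=2223, q=158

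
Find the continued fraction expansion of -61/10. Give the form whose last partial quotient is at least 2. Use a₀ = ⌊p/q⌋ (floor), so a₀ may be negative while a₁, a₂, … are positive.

[-7; 1, 9]

-61 = -7·10 + 9
10 = 1·9 + 1
9 = 9·1 + 0  (stop)
So -61/10 = [-7; 1, 9].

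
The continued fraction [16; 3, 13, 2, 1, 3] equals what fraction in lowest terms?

7379/452

Fold from the inside: start with 3/1.
  1 + 1/3 = 4/3
  2 + 3/4 = 11/4
  13 + 4/11 = 147/11
  3 + 11/147 = 452/147
  16 + 147/452 = 7379/452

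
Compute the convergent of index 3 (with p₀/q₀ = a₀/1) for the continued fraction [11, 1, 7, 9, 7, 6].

Using pₖ = aₖpₖ₋₁ + pₖ₋₂, qₖ = aₖqₖ₋₁ + qₖ₋₂ (with p₋₁=1, p₋₂=0, q₋₁=0, q₋₂=1):
  k=0: a=11, p=11, q=1
  k=1: a=1, p=12, q=1
  k=2: a=7, p=95, q=8
  k=3: a=9, p=867, q=73

867/73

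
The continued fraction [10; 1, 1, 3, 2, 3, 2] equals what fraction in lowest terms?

1331/126

Fold from the inside: start with 2/1.
  3 + 1/2 = 7/2
  2 + 2/7 = 16/7
  3 + 7/16 = 55/16
  1 + 16/55 = 71/55
  1 + 55/71 = 126/71
  10 + 71/126 = 1331/126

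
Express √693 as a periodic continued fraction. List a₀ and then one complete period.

a₀ = ⌊√693⌋ = 26.
With m₀=0, d₀=1 and mₖ₊₁ = dₖaₖ − mₖ, dₖ₊₁ = (n − mₖ₊₁²)/dₖ, aₖ₊₁ = ⌊(a₀+mₖ₊₁)/dₖ₊₁⌋:
  k=1: m=26, d=17, a=3
  k=2: m=25, d=4, a=12
  k=3: m=23, d=41, a=1
  k=4: m=18, d=9, a=4
  k=5: m=18, d=41, a=1
  k=6: m=23, d=4, a=12
  k=7: m=25, d=17, a=3
  k=8: m=26, d=1, a=52
d=1 and a=2a₀=52 at k=8, so the next step gives (m, d) = (26, 17) again — its k=1 value — and the period has length 8.

[26; 3, 12, 1, 4, 1, 12, 3, 52]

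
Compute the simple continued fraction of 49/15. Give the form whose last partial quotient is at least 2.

[3; 3, 1, 3]

49 = 3·15 + 4
15 = 3·4 + 3
4 = 1·3 + 1
3 = 3·1 + 0  (stop)
So 49/15 = [3; 3, 1, 3].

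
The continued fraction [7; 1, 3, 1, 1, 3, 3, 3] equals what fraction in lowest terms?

Fold from the inside: start with 3/1.
  3 + 1/3 = 10/3
  3 + 3/10 = 33/10
  1 + 10/33 = 43/33
  1 + 33/43 = 76/43
  3 + 43/76 = 271/76
  1 + 76/271 = 347/271
  7 + 271/347 = 2700/347

2700/347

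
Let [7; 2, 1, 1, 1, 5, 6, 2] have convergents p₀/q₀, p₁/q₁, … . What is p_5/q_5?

Using pₖ = aₖpₖ₋₁ + pₖ₋₂, qₖ = aₖqₖ₋₁ + qₖ₋₂ (with p₋₁=1, p₋₂=0, q₋₁=0, q₋₂=1):
  k=0: a=7, p=7, q=1
  k=1: a=2, p=15, q=2
  k=2: a=1, p=22, q=3
  k=3: a=1, p=37, q=5
  k=4: a=1, p=59, q=8
  k=5: a=5, p=332, q=45

332/45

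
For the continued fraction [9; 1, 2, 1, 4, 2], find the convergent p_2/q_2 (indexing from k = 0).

Using pₖ = aₖpₖ₋₁ + pₖ₋₂, qₖ = aₖqₖ₋₁ + qₖ₋₂ (with p₋₁=1, p₋₂=0, q₋₁=0, q₋₂=1):
  k=0: a=9, p=9, q=1
  k=1: a=1, p=10, q=1
  k=2: a=2, p=29, q=3

29/3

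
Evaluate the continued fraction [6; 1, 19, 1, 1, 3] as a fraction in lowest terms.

1001/144

Fold from the inside: start with 3/1.
  1 + 1/3 = 4/3
  1 + 3/4 = 7/4
  19 + 4/7 = 137/7
  1 + 7/137 = 144/137
  6 + 137/144 = 1001/144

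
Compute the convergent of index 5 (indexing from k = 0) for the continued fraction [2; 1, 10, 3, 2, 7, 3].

Using pₖ = aₖpₖ₋₁ + pₖ₋₂, qₖ = aₖqₖ₋₁ + qₖ₋₂ (with p₋₁=1, p₋₂=0, q₋₁=0, q₋₂=1):
  k=0: a=2, p=2, q=1
  k=1: a=1, p=3, q=1
  k=2: a=10, p=32, q=11
  k=3: a=3, p=99, q=34
  k=4: a=2, p=230, q=79
  k=5: a=7, p=1709, q=587

1709/587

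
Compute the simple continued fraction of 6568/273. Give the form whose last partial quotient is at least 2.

6568 = 24×273 + 16
273 = 17×16 + 1
16 = 16×1 + 0  (stop)
So 6568/273 = [24; 17, 16].

[24; 17, 16]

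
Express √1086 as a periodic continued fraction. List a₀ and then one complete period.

a₀ = ⌊√1086⌋ = 32.
With m₀=0, d₀=1 and mₖ₊₁ = dₖaₖ − mₖ, dₖ₊₁ = (n − mₖ₊₁²)/dₖ, aₖ₊₁ = ⌊(a₀+mₖ₊₁)/dₖ₊₁⌋:
  k=1: m=32, d=62, a=1
  k=2: m=30, d=3, a=20
  k=3: m=30, d=62, a=1
  k=4: m=32, d=1, a=64
d=1 and a=2a₀=64 at k=4, so the next step gives (m, d) = (32, 62) again — its k=1 value — and the period has length 4.

[32; 1, 20, 1, 64]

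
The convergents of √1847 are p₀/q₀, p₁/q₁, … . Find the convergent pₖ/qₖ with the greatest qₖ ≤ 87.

√1847 = [42; 1, 41, 1, 84, …] (period length 4).
Convergents:
  p_0/q_0 = 42/1
  p_1/q_1 = 43/1
  p_2/q_2 = 1805/42
  p_3/q_3 = 1848/43
  p_4/q_4 = 157037/3654
q_3 = 43 ≤ 87 < 3654 = q_4, so the answer is 1848/43.

1848/43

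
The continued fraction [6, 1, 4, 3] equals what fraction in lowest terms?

Using pₖ = aₖpₖ₋₁ + pₖ₋₂ and qₖ = aₖqₖ₋₁ + qₖ₋₂:
  k=0: a=6, p=6, q=1
  k=1: a=1, p=7, q=1
  k=2: a=4, p=34, q=5
  k=3: a=3, p=109, q=16

109/16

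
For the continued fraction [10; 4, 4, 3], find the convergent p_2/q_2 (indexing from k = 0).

Using pₖ = aₖpₖ₋₁ + pₖ₋₂, qₖ = aₖqₖ₋₁ + qₖ₋₂ (with p₋₁=1, p₋₂=0, q₋₁=0, q₋₂=1):
  k=0: a=10, p=10, q=1
  k=1: a=4, p=41, q=4
  k=2: a=4, p=174, q=17

174/17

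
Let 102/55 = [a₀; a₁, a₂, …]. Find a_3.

1

102 = 1·55 + 47   →  a_0 = 1
55 = 1·47 + 8   →  a_1 = 1
47 = 5·8 + 7   →  a_2 = 5
8 = 1·7 + 1   →  a_3 = 1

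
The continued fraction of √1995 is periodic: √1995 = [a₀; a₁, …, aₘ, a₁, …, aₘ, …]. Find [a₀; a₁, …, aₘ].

a₀ = ⌊√1995⌋ = 44.
With m₀=0, d₀=1 and mₖ₊₁ = dₖaₖ − mₖ, dₖ₊₁ = (n − mₖ₊₁²)/dₖ, aₖ₊₁ = ⌊(a₀+mₖ₊₁)/dₖ₊₁⌋:
  k=1: m=44, d=59, a=1
  k=2: m=15, d=30, a=1
  k=3: m=15, d=59, a=1
  k=4: m=44, d=1, a=88
d=1 and a=2a₀=88 at k=4, so the next step gives (m, d) = (44, 59) again — its k=1 value — and the period has length 4.

[44; 1, 1, 1, 88]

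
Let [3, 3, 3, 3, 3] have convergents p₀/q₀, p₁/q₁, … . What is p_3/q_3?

109/33

Using pₖ = aₖpₖ₋₁ + pₖ₋₂, qₖ = aₖqₖ₋₁ + qₖ₋₂ (with p₋₁=1, p₋₂=0, q₋₁=0, q₋₂=1):
  k=0: a=3, p=3, q=1
  k=1: a=3, p=10, q=3
  k=2: a=3, p=33, q=10
  k=3: a=3, p=109, q=33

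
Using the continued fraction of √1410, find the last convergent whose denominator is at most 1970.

√1410 = [37; 1, 1, 4, 1, 1, 74, …] (period length 6).
Convergents:
  p_0/q_0 = 37/1
  p_1/q_1 = 38/1
  p_2/q_2 = 75/2
  p_3/q_3 = 338/9
  p_4/q_4 = 413/11
  p_5/q_5 = 751/20
  p_6/q_6 = 55987/1491
  p_7/q_7 = 56738/1511
  p_8/q_8 = 112725/3002
q_7 = 1511 ≤ 1970 < 3002 = q_8, so the answer is 56738/1511.

56738/1511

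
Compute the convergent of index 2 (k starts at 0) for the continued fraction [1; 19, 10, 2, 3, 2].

201/191

Using pₖ = aₖpₖ₋₁ + pₖ₋₂, qₖ = aₖqₖ₋₁ + qₖ₋₂ (with p₋₁=1, p₋₂=0, q₋₁=0, q₋₂=1):
  k=0: a=1, p=1, q=1
  k=1: a=19, p=20, q=19
  k=2: a=10, p=201, q=191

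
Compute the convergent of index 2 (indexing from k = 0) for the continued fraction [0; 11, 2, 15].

Using pₖ = aₖpₖ₋₁ + pₖ₋₂, qₖ = aₖqₖ₋₁ + qₖ₋₂ (with p₋₁=1, p₋₂=0, q₋₁=0, q₋₂=1):
  k=0: a=0, p=0, q=1
  k=1: a=11, p=1, q=11
  k=2: a=2, p=2, q=23

2/23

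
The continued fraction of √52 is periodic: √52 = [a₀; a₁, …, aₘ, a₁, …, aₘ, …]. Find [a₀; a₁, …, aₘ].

[7; 4, 1, 2, 1, 4, 14]

a₀ = ⌊√52⌋ = 7.
With m₀=0, d₀=1 and mₖ₊₁ = dₖaₖ − mₖ, dₖ₊₁ = (n − mₖ₊₁²)/dₖ, aₖ₊₁ = ⌊(a₀+mₖ₊₁)/dₖ₊₁⌋:
  k=1: m=7, d=3, a=4
  k=2: m=5, d=9, a=1
  k=3: m=4, d=4, a=2
  k=4: m=4, d=9, a=1
  k=5: m=5, d=3, a=4
  k=6: m=7, d=1, a=14
d=1 and a=2a₀=14 at k=6, so the next step gives (m, d) = (7, 3) again — its k=1 value — and the period has length 6.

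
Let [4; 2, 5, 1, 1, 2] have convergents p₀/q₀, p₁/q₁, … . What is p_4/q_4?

Using pₖ = aₖpₖ₋₁ + pₖ₋₂, qₖ = aₖqₖ₋₁ + qₖ₋₂ (with p₋₁=1, p₋₂=0, q₋₁=0, q₋₂=1):
  k=0: a=4, p=4, q=1
  k=1: a=2, p=9, q=2
  k=2: a=5, p=49, q=11
  k=3: a=1, p=58, q=13
  k=4: a=1, p=107, q=24

107/24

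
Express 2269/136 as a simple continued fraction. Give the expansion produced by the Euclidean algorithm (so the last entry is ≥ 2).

2269 = 16·136 + 93
136 = 1·93 + 43
93 = 2·43 + 7
43 = 6·7 + 1
7 = 7·1 + 0  (stop)
So 2269/136 = [16; 1, 2, 6, 7].

[16; 1, 2, 6, 7]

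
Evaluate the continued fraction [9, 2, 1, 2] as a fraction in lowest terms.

75/8

Using pₖ = aₖpₖ₋₁ + pₖ₋₂ and qₖ = aₖqₖ₋₁ + qₖ₋₂:
  k=0: a=9, p=9, q=1
  k=1: a=2, p=19, q=2
  k=2: a=1, p=28, q=3
  k=3: a=2, p=75, q=8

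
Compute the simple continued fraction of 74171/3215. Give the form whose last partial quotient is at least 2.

74171 = 23*3215 + 226
3215 = 14*226 + 51
226 = 4*51 + 22
51 = 2*22 + 7
22 = 3*7 + 1
7 = 7*1 + 0  (stop)
So 74171/3215 = [23; 14, 4, 2, 3, 7].

[23; 14, 4, 2, 3, 7]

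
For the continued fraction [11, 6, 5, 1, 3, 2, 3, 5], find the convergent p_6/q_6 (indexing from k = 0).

Using pₖ = aₖpₖ₋₁ + pₖ₋₂, qₖ = aₖqₖ₋₁ + qₖ₋₂ (with p₋₁=1, p₋₂=0, q₋₁=0, q₋₂=1):
  k=0: a=11, p=11, q=1
  k=1: a=6, p=67, q=6
  k=2: a=5, p=346, q=31
  k=3: a=1, p=413, q=37
  k=4: a=3, p=1585, q=142
  k=5: a=2, p=3583, q=321
  k=6: a=3, p=12334, q=1105

12334/1105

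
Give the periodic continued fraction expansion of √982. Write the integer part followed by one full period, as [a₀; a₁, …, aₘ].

a₀ = ⌊√982⌋ = 31.
With m₀=0, d₀=1 and mₖ₊₁ = dₖaₖ − mₖ, dₖ₊₁ = (n − mₖ₊₁²)/dₖ, aₖ₊₁ = ⌊(a₀+mₖ₊₁)/dₖ₊₁⌋:
  k=1: m=31, d=21, a=2
  k=2: m=11, d=41, a=1
  k=3: m=30, d=2, a=30
  k=4: m=30, d=41, a=1
  k=5: m=11, d=21, a=2
  k=6: m=31, d=1, a=62
d=1 and a=2a₀=62 at k=6, so the next step gives (m, d) = (31, 21) again — its k=1 value — and the period has length 6.

[31; 2, 1, 30, 1, 2, 62]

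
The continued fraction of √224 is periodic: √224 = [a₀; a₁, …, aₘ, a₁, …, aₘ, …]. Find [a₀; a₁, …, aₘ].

[14; 1, 28]

a₀ = ⌊√224⌋ = 14.
With m₀=0, d₀=1 and mₖ₊₁ = dₖaₖ − mₖ, dₖ₊₁ = (n − mₖ₊₁²)/dₖ, aₖ₊₁ = ⌊(a₀+mₖ₊₁)/dₖ₊₁⌋:
  k=1: m=14, d=28, a=1
  k=2: m=14, d=1, a=28
d=1 and a=2a₀=28 at k=2, so the next step gives (m, d) = (14, 28) again — its k=1 value — and the period has length 2.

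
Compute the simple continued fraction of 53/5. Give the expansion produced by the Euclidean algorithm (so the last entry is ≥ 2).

53 = 10·5 + 3
5 = 1·3 + 2
3 = 1·2 + 1
2 = 2·1 + 0  (stop)
So 53/5 = [10; 1, 1, 2].

[10; 1, 1, 2]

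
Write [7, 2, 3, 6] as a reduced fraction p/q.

327/44

Using pₖ = aₖpₖ₋₁ + pₖ₋₂ and qₖ = aₖqₖ₋₁ + qₖ₋₂:
  k=0: a=7, p=7, q=1
  k=1: a=2, p=15, q=2
  k=2: a=3, p=52, q=7
  k=3: a=6, p=327, q=44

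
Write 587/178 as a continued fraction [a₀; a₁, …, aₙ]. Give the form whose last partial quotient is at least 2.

587 = 3×178 + 53
178 = 3×53 + 19
53 = 2×19 + 15
19 = 1×15 + 4
15 = 3×4 + 3
4 = 1×3 + 1
3 = 3×1 + 0  (stop)
So 587/178 = [3; 3, 2, 1, 3, 1, 3].

[3; 3, 2, 1, 3, 1, 3]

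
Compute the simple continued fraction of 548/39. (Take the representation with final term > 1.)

548 = 14*39 + 2
39 = 19*2 + 1
2 = 2*1 + 0  (stop)
So 548/39 = [14; 19, 2].

[14; 19, 2]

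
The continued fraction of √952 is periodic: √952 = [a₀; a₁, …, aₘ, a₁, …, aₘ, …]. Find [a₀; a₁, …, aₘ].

a₀ = ⌊√952⌋ = 30.
With m₀=0, d₀=1 and mₖ₊₁ = dₖaₖ − mₖ, dₖ₊₁ = (n − mₖ₊₁²)/dₖ, aₖ₊₁ = ⌊(a₀+mₖ₊₁)/dₖ₊₁⌋:
  k=1: m=30, d=52, a=1
  k=2: m=22, d=9, a=5
  k=3: m=23, d=47, a=1
  k=4: m=24, d=8, a=6
  k=5: m=24, d=47, a=1
  k=6: m=23, d=9, a=5
  k=7: m=22, d=52, a=1
  k=8: m=30, d=1, a=60
d=1 and a=2a₀=60 at k=8, so the next step gives (m, d) = (30, 52) again — its k=1 value — and the period has length 8.

[30; 1, 5, 1, 6, 1, 5, 1, 60]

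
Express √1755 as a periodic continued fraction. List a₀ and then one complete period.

[41; 1, 8, 3, 8, 1, 82]

a₀ = ⌊√1755⌋ = 41.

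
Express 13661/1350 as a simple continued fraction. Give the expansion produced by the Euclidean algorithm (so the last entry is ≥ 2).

[10; 8, 2, 1, 1, 2, 12]

13661 = 10×1350 + 161
1350 = 8×161 + 62
161 = 2×62 + 37
62 = 1×37 + 25
37 = 1×25 + 12
25 = 2×12 + 1
12 = 12×1 + 0  (stop)
So 13661/1350 = [10; 8, 2, 1, 1, 2, 12].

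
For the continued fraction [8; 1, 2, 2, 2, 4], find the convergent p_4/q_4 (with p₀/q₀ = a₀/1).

148/17

Using pₖ = aₖpₖ₋₁ + pₖ₋₂, qₖ = aₖqₖ₋₁ + qₖ₋₂ (with p₋₁=1, p₋₂=0, q₋₁=0, q₋₂=1):
  k=0: a=8, p=8, q=1
  k=1: a=1, p=9, q=1
  k=2: a=2, p=26, q=3
  k=3: a=2, p=61, q=7
  k=4: a=2, p=148, q=17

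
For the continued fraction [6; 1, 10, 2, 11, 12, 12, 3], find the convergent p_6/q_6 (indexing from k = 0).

266533/38556

Using pₖ = aₖpₖ₋₁ + pₖ₋₂, qₖ = aₖqₖ₋₁ + qₖ₋₂ (with p₋₁=1, p₋₂=0, q₋₁=0, q₋₂=1):
  k=0: a=6, p=6, q=1
  k=1: a=1, p=7, q=1
  k=2: a=10, p=76, q=11
  k=3: a=2, p=159, q=23
  k=4: a=11, p=1825, q=264
  k=5: a=12, p=22059, q=3191
  k=6: a=12, p=266533, q=38556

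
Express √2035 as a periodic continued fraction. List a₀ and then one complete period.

a₀ = ⌊√2035⌋ = 45.
With m₀=0, d₀=1 and mₖ₊₁ = dₖaₖ − mₖ, dₖ₊₁ = (n − mₖ₊₁²)/dₖ, aₖ₊₁ = ⌊(a₀+mₖ₊₁)/dₖ₊₁⌋:
  k=1: m=45, d=10, a=9
  k=2: m=45, d=1, a=90
d=1 and a=2a₀=90 at k=2, so the next step gives (m, d) = (45, 10) again — its k=1 value — and the period has length 2.

[45; 9, 90]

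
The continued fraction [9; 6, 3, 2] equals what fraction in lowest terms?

Using pₖ = aₖpₖ₋₁ + pₖ₋₂ and qₖ = aₖqₖ₋₁ + qₖ₋₂:
  k=0: a=9, p=9, q=1
  k=1: a=6, p=55, q=6
  k=2: a=3, p=174, q=19
  k=3: a=2, p=403, q=44

403/44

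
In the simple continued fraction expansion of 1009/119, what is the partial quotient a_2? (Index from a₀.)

1009 = 8·119 + 57   →  a_0 = 8
119 = 2·57 + 5   →  a_1 = 2
57 = 11·5 + 2   →  a_2 = 11

11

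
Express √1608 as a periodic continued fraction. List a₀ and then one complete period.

a₀ = ⌊√1608⌋ = 40.
With m₀=0, d₀=1 and mₖ₊₁ = dₖaₖ − mₖ, dₖ₊₁ = (n − mₖ₊₁²)/dₖ, aₖ₊₁ = ⌊(a₀+mₖ₊₁)/dₖ₊₁⌋:
  k=1: m=40, d=8, a=10
  k=2: m=40, d=1, a=80
d=1 and a=2a₀=80 at k=2, so the next step gives (m, d) = (40, 8) again — its k=1 value — and the period has length 2.

[40; 10, 80]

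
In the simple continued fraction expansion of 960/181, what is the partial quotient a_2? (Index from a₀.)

960 = 5·181 + 55   →  a_0 = 5
181 = 3·55 + 16   →  a_1 = 3
55 = 3·16 + 7   →  a_2 = 3

3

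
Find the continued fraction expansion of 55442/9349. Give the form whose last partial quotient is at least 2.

[5; 1, 13, 2, 1, 19, 11]

55442 = 5×9349 + 8697
9349 = 1×8697 + 652
8697 = 13×652 + 221
652 = 2×221 + 210
221 = 1×210 + 11
210 = 19×11 + 1
11 = 11×1 + 0  (stop)
So 55442/9349 = [5; 1, 13, 2, 1, 19, 11].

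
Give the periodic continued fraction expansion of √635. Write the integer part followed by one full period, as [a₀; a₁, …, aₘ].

[25; 5, 50]

a₀ = ⌊√635⌋ = 25.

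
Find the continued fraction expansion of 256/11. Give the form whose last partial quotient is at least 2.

256 = 23×11 + 3
11 = 3×3 + 2
3 = 1×2 + 1
2 = 2×1 + 0  (stop)
So 256/11 = [23; 3, 1, 2].

[23; 3, 1, 2]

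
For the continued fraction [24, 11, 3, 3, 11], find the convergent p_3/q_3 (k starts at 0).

2722/113

Using pₖ = aₖpₖ₋₁ + pₖ₋₂, qₖ = aₖqₖ₋₁ + qₖ₋₂ (with p₋₁=1, p₋₂=0, q₋₁=0, q₋₂=1):
  k=0: a=24, p=24, q=1
  k=1: a=11, p=265, q=11
  k=2: a=3, p=819, q=34
  k=3: a=3, p=2722, q=113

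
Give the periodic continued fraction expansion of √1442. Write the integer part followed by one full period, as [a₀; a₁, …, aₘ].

a₀ = ⌊√1442⌋ = 37.
With m₀=0, d₀=1 and mₖ₊₁ = dₖaₖ − mₖ, dₖ₊₁ = (n − mₖ₊₁²)/dₖ, aₖ₊₁ = ⌊(a₀+mₖ₊₁)/dₖ₊₁⌋:
  k=1: m=37, d=73, a=1
  k=2: m=36, d=2, a=36
  k=3: m=36, d=73, a=1
  k=4: m=37, d=1, a=74
d=1 and a=2a₀=74 at k=4, so the next step gives (m, d) = (37, 73) again — its k=1 value — and the period has length 4.

[37; 1, 36, 1, 74]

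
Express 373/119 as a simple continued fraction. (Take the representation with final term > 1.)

[3; 7, 2, 3, 2]

373 = 3×119 + 16
119 = 7×16 + 7
16 = 2×7 + 2
7 = 3×2 + 1
2 = 2×1 + 0  (stop)
So 373/119 = [3; 7, 2, 3, 2].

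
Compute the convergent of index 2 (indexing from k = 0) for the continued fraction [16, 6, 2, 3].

210/13

Using pₖ = aₖpₖ₋₁ + pₖ₋₂, qₖ = aₖqₖ₋₁ + qₖ₋₂ (with p₋₁=1, p₋₂=0, q₋₁=0, q₋₂=1):
  k=0: a=16, p=16, q=1
  k=1: a=6, p=97, q=6
  k=2: a=2, p=210, q=13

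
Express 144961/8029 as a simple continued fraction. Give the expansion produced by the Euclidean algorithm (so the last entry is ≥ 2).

144961 = 18*8029 + 439
8029 = 18*439 + 127
439 = 3*127 + 58
127 = 2*58 + 11
58 = 5*11 + 3
11 = 3*3 + 2
3 = 1*2 + 1
2 = 2*1 + 0  (stop)
So 144961/8029 = [18; 18, 3, 2, 5, 3, 1, 2].

[18; 18, 3, 2, 5, 3, 1, 2]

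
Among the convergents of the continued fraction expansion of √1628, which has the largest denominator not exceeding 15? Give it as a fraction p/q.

√1628 = [40; 2, 1, 6, 1, 2, 80, …] (period length 6).
Convergents:
  p_0/q_0 = 40/1
  p_1/q_1 = 81/2
  p_2/q_2 = 121/3
  p_3/q_3 = 807/20
q_2 = 3 ≤ 15 < 20 = q_3, so the answer is 121/3.

121/3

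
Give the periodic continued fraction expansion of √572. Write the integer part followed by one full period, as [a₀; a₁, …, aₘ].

[23; 1, 10, 1, 46]

a₀ = ⌊√572⌋ = 23.
With m₀=0, d₀=1 and mₖ₊₁ = dₖaₖ − mₖ, dₖ₊₁ = (n − mₖ₊₁²)/dₖ, aₖ₊₁ = ⌊(a₀+mₖ₊₁)/dₖ₊₁⌋:
  k=1: m=23, d=43, a=1
  k=2: m=20, d=4, a=10
  k=3: m=20, d=43, a=1
  k=4: m=23, d=1, a=46
d=1 and a=2a₀=46 at k=4, so the next step gives (m, d) = (23, 43) again — its k=1 value — and the period has length 4.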